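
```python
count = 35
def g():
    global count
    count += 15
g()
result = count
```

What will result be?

Step 1: count = 35 globally.
Step 2: g() modifies global count: count += 15 = 50.
Step 3: result = 50

The answer is 50.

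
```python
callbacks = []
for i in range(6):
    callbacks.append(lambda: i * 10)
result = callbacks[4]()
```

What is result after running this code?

Step 1: All lambdas reference the same variable i (late binding).
Step 2: After the loop, i = 5. Every lambda returns i * 10.
Step 3: callbacks[4]() = 5 * 10 = 50

The answer is 50.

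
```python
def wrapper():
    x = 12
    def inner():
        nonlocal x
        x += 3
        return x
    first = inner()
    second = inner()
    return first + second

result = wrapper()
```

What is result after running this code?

Step 1: x starts at 12.
Step 2: First call: x = 12 + 3 = 15, returns 15.
Step 3: Second call: x = 15 + 3 = 18, returns 18.
Step 4: result = 15 + 18 = 33

The answer is 33.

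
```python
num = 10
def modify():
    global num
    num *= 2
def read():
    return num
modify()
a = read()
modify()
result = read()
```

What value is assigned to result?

Step 1: num = 10.
Step 2: First modify(): num = 10 * 2 = 20.
Step 3: Second modify(): num = 20 * 2 = 40.
Step 4: read() returns 40

The answer is 40.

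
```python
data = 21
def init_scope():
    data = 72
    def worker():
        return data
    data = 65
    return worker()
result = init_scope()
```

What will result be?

Step 1: init_scope() sets data = 72, then later data = 65.
Step 2: worker() is called after data is reassigned to 65. Closures capture variables by reference, not by value.
Step 3: result = 65

The answer is 65.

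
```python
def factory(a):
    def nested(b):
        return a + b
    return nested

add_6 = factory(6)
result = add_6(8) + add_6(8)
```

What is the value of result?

Step 1: add_6 captures a = 6.
Step 2: add_6(8) = 6 + 8 = 14, called twice.
Step 3: result = 14 + 14 = 28

The answer is 28.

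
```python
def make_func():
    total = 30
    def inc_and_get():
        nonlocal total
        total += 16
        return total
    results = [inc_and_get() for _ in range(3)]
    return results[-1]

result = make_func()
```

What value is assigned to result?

Step 1: total = 30.
Step 2: Three calls to inc_and_get(), each adding 16.
Step 3: Last value = 30 + 16 * 3 = 78

The answer is 78.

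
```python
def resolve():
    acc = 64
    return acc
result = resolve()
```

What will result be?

Step 1: resolve() defines acc = 64 in its local scope.
Step 2: return acc finds the local variable acc = 64.
Step 3: result = 64

The answer is 64.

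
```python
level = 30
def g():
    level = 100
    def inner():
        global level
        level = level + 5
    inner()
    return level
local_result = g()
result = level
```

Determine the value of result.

Step 1: Global level = 30. g() creates local level = 100.
Step 2: inner() declares global level and adds 5: global level = 30 + 5 = 35.
Step 3: g() returns its local level = 100 (unaffected by inner).
Step 4: result = global level = 35

The answer is 35.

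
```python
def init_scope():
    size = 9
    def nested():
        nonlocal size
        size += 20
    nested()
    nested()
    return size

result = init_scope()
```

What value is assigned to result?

Step 1: size starts at 9.
Step 2: nested() is called 2 times, each adding 20.
Step 3: size = 9 + 20 * 2 = 49

The answer is 49.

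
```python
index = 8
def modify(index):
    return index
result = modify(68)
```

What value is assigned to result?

Step 1: Global index = 8.
Step 2: modify(68) takes parameter index = 68, which shadows the global.
Step 3: result = 68

The answer is 68.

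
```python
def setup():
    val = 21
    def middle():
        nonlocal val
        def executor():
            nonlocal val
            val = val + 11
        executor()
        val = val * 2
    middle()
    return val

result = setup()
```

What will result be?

Step 1: val = 21.
Step 2: executor() adds 11: val = 21 + 11 = 32.
Step 3: middle() doubles: val = 32 * 2 = 64.
Step 4: result = 64

The answer is 64.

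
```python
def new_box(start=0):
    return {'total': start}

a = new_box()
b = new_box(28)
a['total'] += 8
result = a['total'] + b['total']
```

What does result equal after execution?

Step 1: new_box() returns a new dict each call (immutable default 0).
Step 2: a = {'total': 0}, b = {'total': 28}.
Step 3: a['total'] += 8 = 8. result = 8 + 28 = 36

The answer is 36.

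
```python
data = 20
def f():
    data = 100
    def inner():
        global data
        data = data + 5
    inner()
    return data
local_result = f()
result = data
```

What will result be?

Step 1: Global data = 20. f() creates local data = 100.
Step 2: inner() declares global data and adds 5: global data = 20 + 5 = 25.
Step 3: f() returns its local data = 100 (unaffected by inner).
Step 4: result = global data = 25

The answer is 25.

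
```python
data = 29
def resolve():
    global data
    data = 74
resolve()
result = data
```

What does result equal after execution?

Step 1: data = 29 globally.
Step 2: resolve() declares global data and sets it to 74.
Step 3: After resolve(), global data = 74. result = 74

The answer is 74.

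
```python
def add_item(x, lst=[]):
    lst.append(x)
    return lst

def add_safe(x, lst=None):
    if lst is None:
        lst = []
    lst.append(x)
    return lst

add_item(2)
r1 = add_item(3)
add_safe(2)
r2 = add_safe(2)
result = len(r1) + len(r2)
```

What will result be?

Step 1: add_item shares mutable default: after 2 calls, lst = [2, 3], len = 2.
Step 2: add_safe creates fresh list each time: r2 = [2], len = 1.
Step 3: result = 2 + 1 = 3

The answer is 3.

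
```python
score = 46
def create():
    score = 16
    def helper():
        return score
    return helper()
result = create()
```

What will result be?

Step 1: score = 46 globally, but create() defines score = 16 locally.
Step 2: helper() looks up score. Not in local scope, so checks enclosing scope (create) and finds score = 16.
Step 3: result = 16

The answer is 16.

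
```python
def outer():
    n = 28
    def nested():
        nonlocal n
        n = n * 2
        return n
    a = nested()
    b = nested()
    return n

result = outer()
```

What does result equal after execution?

Step 1: n starts at 28.
Step 2: First nested(): n = 28 * 2 = 56.
Step 3: Second nested(): n = 56 * 2 = 112.
Step 4: result = 112

The answer is 112.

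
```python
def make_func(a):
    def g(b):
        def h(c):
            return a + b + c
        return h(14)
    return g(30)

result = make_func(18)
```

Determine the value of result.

Step 1: a = 18, b = 30, c = 14 across three nested scopes.
Step 2: h() accesses all three via LEGB rule.
Step 3: result = 18 + 30 + 14 = 62

The answer is 62.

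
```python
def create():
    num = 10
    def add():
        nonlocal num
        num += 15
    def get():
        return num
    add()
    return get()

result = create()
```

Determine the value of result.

Step 1: num = 10. add() modifies it via nonlocal, get() reads it.
Step 2: add() makes num = 10 + 15 = 25.
Step 3: get() returns 25. result = 25

The answer is 25.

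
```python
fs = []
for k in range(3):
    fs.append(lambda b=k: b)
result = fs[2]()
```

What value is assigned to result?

Step 1: Default argument b=k captures k's value at each iteration.
Step 2: fs[2] captured b = 2 when k was 2.
Step 3: result = 2

The answer is 2.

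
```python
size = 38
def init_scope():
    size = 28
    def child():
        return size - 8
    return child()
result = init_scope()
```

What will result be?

Step 1: init_scope() shadows global size with size = 28.
Step 2: child() finds size = 28 in enclosing scope, computes 28 - 8 = 20.
Step 3: result = 20

The answer is 20.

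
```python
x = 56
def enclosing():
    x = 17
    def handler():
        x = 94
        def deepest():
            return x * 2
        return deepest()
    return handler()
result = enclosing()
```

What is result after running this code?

Step 1: deepest() looks up x through LEGB: not local, finds x = 94 in enclosing handler().
Step 2: Returns 94 * 2 = 188.
Step 3: result = 188

The answer is 188.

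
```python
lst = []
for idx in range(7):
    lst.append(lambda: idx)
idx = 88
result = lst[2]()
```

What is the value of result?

Step 1: Lambdas capture the variable idx by reference, not by value.
Step 2: After the loop, idx is reassigned to 88.
Step 3: lst[2]() looks up the current idx = 88. result = 88

The answer is 88.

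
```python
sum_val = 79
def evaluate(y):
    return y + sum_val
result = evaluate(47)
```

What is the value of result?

Step 1: sum_val = 79 is defined globally.
Step 2: evaluate(47) uses parameter y = 47 and looks up sum_val from global scope = 79.
Step 3: result = 47 + 79 = 126

The answer is 126.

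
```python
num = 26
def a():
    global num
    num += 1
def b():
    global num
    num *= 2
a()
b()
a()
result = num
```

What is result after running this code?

Step 1: num = 26.
Step 2: a(): num = 26 + 1 = 27.
Step 3: b(): num = 27 * 2 = 54.
Step 4: a(): num = 54 + 1 = 55

The answer is 55.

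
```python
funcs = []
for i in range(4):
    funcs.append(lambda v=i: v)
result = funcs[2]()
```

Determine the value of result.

Step 1: Default argument v=i captures i's value at each iteration.
Step 2: funcs[2] captured v = 2 when i was 2.
Step 3: result = 2

The answer is 2.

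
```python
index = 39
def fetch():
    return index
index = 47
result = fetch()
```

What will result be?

Step 1: index is first set to 39, then reassigned to 47.
Step 2: fetch() is called after the reassignment, so it looks up the current global index = 47.
Step 3: result = 47

The answer is 47.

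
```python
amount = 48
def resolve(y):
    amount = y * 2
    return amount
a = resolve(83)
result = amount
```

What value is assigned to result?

Step 1: Global amount = 48.
Step 2: resolve(83) creates local amount = 83 * 2 = 166.
Step 3: Global amount unchanged because no global keyword. result = 48

The answer is 48.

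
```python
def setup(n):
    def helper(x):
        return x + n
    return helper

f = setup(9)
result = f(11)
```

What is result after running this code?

Step 1: setup(9) creates a closure that captures n = 9.
Step 2: f(11) calls the closure with x = 11, returning 11 + 9 = 20.
Step 3: result = 20

The answer is 20.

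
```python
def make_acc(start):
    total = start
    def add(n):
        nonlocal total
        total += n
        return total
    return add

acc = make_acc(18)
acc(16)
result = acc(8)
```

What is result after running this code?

Step 1: make_acc(18) creates closure with total = 18.
Step 2: First acc(16): total = 18 + 16 = 34.
Step 3: Second acc(8): total = 34 + 8 = 42. result = 42

The answer is 42.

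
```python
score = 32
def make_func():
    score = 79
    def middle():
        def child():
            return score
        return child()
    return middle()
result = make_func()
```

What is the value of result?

Step 1: make_func() defines score = 79. middle() and child() have no local score.
Step 2: child() checks local (none), enclosing middle() (none), enclosing make_func() and finds score = 79.
Step 3: result = 79

The answer is 79.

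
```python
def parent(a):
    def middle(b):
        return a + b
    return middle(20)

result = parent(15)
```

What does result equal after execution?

Step 1: parent(15) passes a = 15.
Step 2: middle(20) has b = 20, reads a = 15 from enclosing.
Step 3: result = 15 + 20 = 35

The answer is 35.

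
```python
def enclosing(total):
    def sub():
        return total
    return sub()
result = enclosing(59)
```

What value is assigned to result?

Step 1: enclosing(59) binds parameter total = 59.
Step 2: sub() looks up total in enclosing scope and finds the parameter total = 59.
Step 3: result = 59

The answer is 59.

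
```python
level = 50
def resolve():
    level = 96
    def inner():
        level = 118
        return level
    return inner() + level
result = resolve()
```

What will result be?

Step 1: resolve() has local level = 96. inner() has local level = 118.
Step 2: inner() returns its local level = 118.
Step 3: resolve() returns 118 + its own level (96) = 214

The answer is 214.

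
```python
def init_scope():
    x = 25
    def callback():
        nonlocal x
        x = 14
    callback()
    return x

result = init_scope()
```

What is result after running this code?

Step 1: init_scope() sets x = 25.
Step 2: callback() uses nonlocal to reassign x = 14.
Step 3: result = 14

The answer is 14.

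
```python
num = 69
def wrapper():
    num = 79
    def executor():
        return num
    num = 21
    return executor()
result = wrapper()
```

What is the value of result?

Step 1: wrapper() sets num = 79, then later num = 21.
Step 2: executor() is called after num is reassigned to 21. Closures capture variables by reference, not by value.
Step 3: result = 21

The answer is 21.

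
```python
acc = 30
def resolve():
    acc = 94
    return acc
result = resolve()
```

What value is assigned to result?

Step 1: Global acc = 30.
Step 2: resolve() creates local acc = 94, shadowing the global.
Step 3: Returns local acc = 94. result = 94

The answer is 94.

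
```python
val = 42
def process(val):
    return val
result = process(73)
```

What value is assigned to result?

Step 1: Global val = 42.
Step 2: process(73) takes parameter val = 73, which shadows the global.
Step 3: result = 73

The answer is 73.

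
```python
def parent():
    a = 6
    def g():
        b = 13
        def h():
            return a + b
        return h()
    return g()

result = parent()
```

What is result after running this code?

Step 1: parent() defines a = 6. g() defines b = 13.
Step 2: h() accesses both from enclosing scopes: a = 6, b = 13.
Step 3: result = 6 + 13 = 19

The answer is 19.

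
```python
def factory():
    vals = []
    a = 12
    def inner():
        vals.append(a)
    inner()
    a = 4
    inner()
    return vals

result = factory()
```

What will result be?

Step 1: a = 12. inner() appends current a to vals.
Step 2: First inner(): appends 12. Then a = 4.
Step 3: Second inner(): appends 4 (closure sees updated a). result = [12, 4]

The answer is [12, 4].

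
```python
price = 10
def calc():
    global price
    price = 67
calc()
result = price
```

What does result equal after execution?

Step 1: price = 10 globally.
Step 2: calc() declares global price and sets it to 67.
Step 3: After calc(), global price = 67. result = 67

The answer is 67.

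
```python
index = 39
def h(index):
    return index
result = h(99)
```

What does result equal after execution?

Step 1: Global index = 39.
Step 2: h(99) takes parameter index = 99, which shadows the global.
Step 3: result = 99

The answer is 99.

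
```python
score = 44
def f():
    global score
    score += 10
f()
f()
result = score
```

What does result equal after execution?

Step 1: score = 44.
Step 2: First f(): score = 44 + 10 = 54.
Step 3: Second f(): score = 54 + 10 = 64. result = 64

The answer is 64.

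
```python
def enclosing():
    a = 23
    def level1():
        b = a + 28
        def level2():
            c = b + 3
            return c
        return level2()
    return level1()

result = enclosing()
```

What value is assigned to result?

Step 1: a = 23. b = a + 28 = 51.
Step 2: c = b + 3 = 51 + 3 = 54.
Step 3: result = 54

The answer is 54.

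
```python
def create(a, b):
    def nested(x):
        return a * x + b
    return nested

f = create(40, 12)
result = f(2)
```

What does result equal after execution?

Step 1: create(40, 12) captures a = 40, b = 12.
Step 2: f(2) computes 40 * 2 + 12 = 92.
Step 3: result = 92

The answer is 92.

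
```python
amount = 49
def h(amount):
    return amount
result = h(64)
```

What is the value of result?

Step 1: Global amount = 49.
Step 2: h(64) takes parameter amount = 64, which shadows the global.
Step 3: result = 64

The answer is 64.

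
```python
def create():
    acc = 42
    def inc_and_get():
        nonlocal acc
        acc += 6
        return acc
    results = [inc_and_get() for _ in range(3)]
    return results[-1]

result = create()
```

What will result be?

Step 1: acc = 42.
Step 2: Three calls to inc_and_get(), each adding 6.
Step 3: Last value = 42 + 6 * 3 = 60

The answer is 60.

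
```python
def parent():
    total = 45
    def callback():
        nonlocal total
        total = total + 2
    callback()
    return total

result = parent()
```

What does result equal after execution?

Step 1: parent() sets total = 45.
Step 2: callback() uses nonlocal to modify total in parent's scope: total = 45 + 2 = 47.
Step 3: parent() returns the modified total = 47

The answer is 47.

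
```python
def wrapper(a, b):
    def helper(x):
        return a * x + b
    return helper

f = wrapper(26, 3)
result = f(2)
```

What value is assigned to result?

Step 1: wrapper(26, 3) captures a = 26, b = 3.
Step 2: f(2) computes 26 * 2 + 3 = 55.
Step 3: result = 55

The answer is 55.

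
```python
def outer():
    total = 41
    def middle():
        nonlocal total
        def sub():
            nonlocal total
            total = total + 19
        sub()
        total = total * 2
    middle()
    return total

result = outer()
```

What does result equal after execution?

Step 1: total = 41.
Step 2: sub() adds 19: total = 41 + 19 = 60.
Step 3: middle() doubles: total = 60 * 2 = 120.
Step 4: result = 120

The answer is 120.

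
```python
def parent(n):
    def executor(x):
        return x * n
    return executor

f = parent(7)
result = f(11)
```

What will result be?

Step 1: parent(7) creates a closure capturing n = 7.
Step 2: f(11) computes 11 * 7 = 77.
Step 3: result = 77

The answer is 77.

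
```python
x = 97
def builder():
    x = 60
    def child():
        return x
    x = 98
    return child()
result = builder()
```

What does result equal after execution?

Step 1: builder() sets x = 60, then later x = 98.
Step 2: child() is called after x is reassigned to 98. Closures capture variables by reference, not by value.
Step 3: result = 98

The answer is 98.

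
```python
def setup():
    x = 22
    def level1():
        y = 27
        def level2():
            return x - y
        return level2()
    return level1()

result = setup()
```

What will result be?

Step 1: x = 22 in setup. y = 27 in level1.
Step 2: level2() reads x = 22 and y = 27 from enclosing scopes.
Step 3: result = 22 - 27 = -5

The answer is -5.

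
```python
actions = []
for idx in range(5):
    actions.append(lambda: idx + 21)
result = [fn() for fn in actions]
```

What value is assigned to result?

Step 1: All lambdas capture idx by reference. After the loop, idx = 4.
Step 2: Each call returns 4 + 21 = 25.
Step 3: result = [25, 25, 25, 25, 25]

The answer is [25, 25, 25, 25, 25].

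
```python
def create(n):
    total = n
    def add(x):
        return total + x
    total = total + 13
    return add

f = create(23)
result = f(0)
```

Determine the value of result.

Step 1: create(23) sets total = 23, then total = 23 + 13 = 36.
Step 2: Closures capture by reference, so add sees total = 36.
Step 3: f(0) returns 36 + 0 = 36

The answer is 36.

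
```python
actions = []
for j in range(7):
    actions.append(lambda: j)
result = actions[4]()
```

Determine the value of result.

Step 1: The loop creates 7 lambdas, all referencing the same variable j.
Step 2: After the loop, j = 6 (final value).
Step 3: actions[4]() looks up j at call time and finds 6. This is the late binding gotcha. result = 6

The answer is 6.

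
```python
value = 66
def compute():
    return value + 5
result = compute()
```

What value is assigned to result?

Step 1: value = 66 is defined globally.
Step 2: compute() looks up value from global scope = 66, then computes 66 + 5 = 71.
Step 3: result = 71

The answer is 71.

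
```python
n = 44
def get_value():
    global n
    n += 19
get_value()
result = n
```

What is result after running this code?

Step 1: n = 44 globally.
Step 2: get_value() modifies global n: n += 19 = 63.
Step 3: result = 63

The answer is 63.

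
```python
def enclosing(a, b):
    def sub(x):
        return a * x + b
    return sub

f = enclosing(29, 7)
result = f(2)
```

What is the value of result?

Step 1: enclosing(29, 7) captures a = 29, b = 7.
Step 2: f(2) computes 29 * 2 + 7 = 65.
Step 3: result = 65

The answer is 65.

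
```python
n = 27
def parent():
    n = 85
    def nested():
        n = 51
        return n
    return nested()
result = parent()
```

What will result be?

Step 1: Three scopes define n: global (27), parent (85), nested (51).
Step 2: nested() has its own local n = 51, which shadows both enclosing and global.
Step 3: result = 51 (local wins in LEGB)

The answer is 51.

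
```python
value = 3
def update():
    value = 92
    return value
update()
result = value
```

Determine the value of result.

Step 1: value = 3 globally.
Step 2: update() creates a LOCAL value = 92 (no global keyword!).
Step 3: The global value is unchanged. result = 3

The answer is 3.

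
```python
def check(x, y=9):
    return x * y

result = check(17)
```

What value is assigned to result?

Step 1: check(17) uses default y = 9.
Step 2: Returns 17 * 9 = 153.
Step 3: result = 153

The answer is 153.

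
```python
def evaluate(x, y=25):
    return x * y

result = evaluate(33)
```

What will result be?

Step 1: evaluate(33) uses default y = 25.
Step 2: Returns 33 * 25 = 825.
Step 3: result = 825

The answer is 825.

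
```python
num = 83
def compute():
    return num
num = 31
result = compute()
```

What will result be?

Step 1: num is first set to 83, then reassigned to 31.
Step 2: compute() is called after the reassignment, so it looks up the current global num = 31.
Step 3: result = 31

The answer is 31.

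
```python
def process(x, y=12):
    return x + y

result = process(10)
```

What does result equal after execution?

Step 1: process(10) uses default y = 12.
Step 2: Returns 10 + 12 = 22.
Step 3: result = 22

The answer is 22.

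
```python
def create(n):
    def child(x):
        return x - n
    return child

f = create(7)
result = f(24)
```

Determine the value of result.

Step 1: create(7) creates a closure capturing n = 7.
Step 2: f(24) computes 24 - 7 = 17.
Step 3: result = 17

The answer is 17.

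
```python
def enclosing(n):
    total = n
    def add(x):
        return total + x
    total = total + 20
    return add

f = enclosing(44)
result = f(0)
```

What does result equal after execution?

Step 1: enclosing(44) sets total = 44, then total = 44 + 20 = 64.
Step 2: Closures capture by reference, so add sees total = 64.
Step 3: f(0) returns 64 + 0 = 64

The answer is 64.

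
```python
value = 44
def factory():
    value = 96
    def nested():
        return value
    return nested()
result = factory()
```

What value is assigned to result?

Step 1: value = 44 globally, but factory() defines value = 96 locally.
Step 2: nested() looks up value. Not in local scope, so checks enclosing scope (factory) and finds value = 96.
Step 3: result = 96

The answer is 96.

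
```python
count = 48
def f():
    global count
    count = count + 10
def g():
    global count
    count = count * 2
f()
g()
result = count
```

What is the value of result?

Step 1: count = 48.
Step 2: f() adds 10: count = 48 + 10 = 58.
Step 3: g() doubles: count = 58 * 2 = 116.
Step 4: result = 116

The answer is 116.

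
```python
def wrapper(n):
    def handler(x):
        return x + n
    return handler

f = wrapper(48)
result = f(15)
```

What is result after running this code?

Step 1: wrapper(48) creates a closure that captures n = 48.
Step 2: f(15) calls the closure with x = 15, returning 15 + 48 = 63.
Step 3: result = 63

The answer is 63.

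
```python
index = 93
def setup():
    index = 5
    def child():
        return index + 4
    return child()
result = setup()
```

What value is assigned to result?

Step 1: setup() shadows global index with index = 5.
Step 2: child() finds index = 5 in enclosing scope, computes 5 + 4 = 9.
Step 3: result = 9

The answer is 9.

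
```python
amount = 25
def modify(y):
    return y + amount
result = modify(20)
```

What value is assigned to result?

Step 1: amount = 25 is defined globally.
Step 2: modify(20) uses parameter y = 20 and looks up amount from global scope = 25.
Step 3: result = 20 + 25 = 45

The answer is 45.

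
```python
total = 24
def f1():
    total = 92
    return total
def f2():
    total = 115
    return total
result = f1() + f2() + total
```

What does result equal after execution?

Step 1: Each function shadows global total with its own local.
Step 2: f1() returns 92, f2() returns 115.
Step 3: Global total = 24 is unchanged. result = 92 + 115 + 24 = 231

The answer is 231.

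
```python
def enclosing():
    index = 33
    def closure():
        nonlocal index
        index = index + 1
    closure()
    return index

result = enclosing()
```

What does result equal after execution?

Step 1: enclosing() sets index = 33.
Step 2: closure() uses nonlocal to modify index in enclosing's scope: index = 33 + 1 = 34.
Step 3: enclosing() returns the modified index = 34

The answer is 34.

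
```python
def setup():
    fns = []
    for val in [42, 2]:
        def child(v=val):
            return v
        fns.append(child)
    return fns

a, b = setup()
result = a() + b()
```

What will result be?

Step 1: Default argument v=val captures val at each iteration.
Step 2: a() returns 42 (captured at first iteration), b() returns 2 (captured at second).
Step 3: result = 42 + 2 = 44

The answer is 44.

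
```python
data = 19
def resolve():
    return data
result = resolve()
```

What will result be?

Step 1: data = 19 is defined in the global scope.
Step 2: resolve() looks up data. No local data exists, so Python checks the global scope via LEGB rule and finds data = 19.
Step 3: result = 19

The answer is 19.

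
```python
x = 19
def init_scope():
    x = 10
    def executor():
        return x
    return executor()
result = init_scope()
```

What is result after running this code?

Step 1: x = 19 globally, but init_scope() defines x = 10 locally.
Step 2: executor() looks up x. Not in local scope, so checks enclosing scope (init_scope) and finds x = 10.
Step 3: result = 10

The answer is 10.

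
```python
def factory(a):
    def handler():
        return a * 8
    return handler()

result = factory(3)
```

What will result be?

Step 1: factory(3) binds parameter a = 3.
Step 2: handler() accesses a = 3 from enclosing scope.
Step 3: result = 3 * 8 = 24

The answer is 24.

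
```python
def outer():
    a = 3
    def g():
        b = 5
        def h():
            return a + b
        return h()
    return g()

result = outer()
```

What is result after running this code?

Step 1: outer() defines a = 3. g() defines b = 5.
Step 2: h() accesses both from enclosing scopes: a = 3, b = 5.
Step 3: result = 3 + 5 = 8

The answer is 8.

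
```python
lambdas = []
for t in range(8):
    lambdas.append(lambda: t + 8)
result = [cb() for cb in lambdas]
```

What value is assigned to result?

Step 1: All lambdas capture t by reference. After the loop, t = 7.
Step 2: Each call returns 7 + 8 = 15.
Step 3: result = [15, 15, 15, 15, 15, 15, 15, 15]

The answer is [15, 15, 15, 15, 15, 15, 15, 15].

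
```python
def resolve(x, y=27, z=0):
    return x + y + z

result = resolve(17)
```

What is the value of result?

Step 1: resolve(17) uses defaults y = 27, z = 0.
Step 2: Returns 17 + 27 + 0 = 44.
Step 3: result = 44

The answer is 44.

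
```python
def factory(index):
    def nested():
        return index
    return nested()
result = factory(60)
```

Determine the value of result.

Step 1: factory(60) binds parameter index = 60.
Step 2: nested() looks up index in enclosing scope and finds the parameter index = 60.
Step 3: result = 60

The answer is 60.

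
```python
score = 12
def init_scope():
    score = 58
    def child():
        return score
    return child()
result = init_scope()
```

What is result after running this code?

Step 1: score = 12 globally, but init_scope() defines score = 58 locally.
Step 2: child() looks up score. Not in local scope, so checks enclosing scope (init_scope) and finds score = 58.
Step 3: result = 58

The answer is 58.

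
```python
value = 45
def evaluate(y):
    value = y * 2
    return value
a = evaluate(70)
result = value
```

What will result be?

Step 1: Global value = 45.
Step 2: evaluate(70) creates local value = 70 * 2 = 140.
Step 3: Global value unchanged because no global keyword. result = 45

The answer is 45.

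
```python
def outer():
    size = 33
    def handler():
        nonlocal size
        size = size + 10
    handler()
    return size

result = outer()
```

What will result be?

Step 1: outer() sets size = 33.
Step 2: handler() uses nonlocal to modify size in outer's scope: size = 33 + 10 = 43.
Step 3: outer() returns the modified size = 43

The answer is 43.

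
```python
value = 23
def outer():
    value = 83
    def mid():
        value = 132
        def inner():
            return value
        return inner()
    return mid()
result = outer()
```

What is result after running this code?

Step 1: Three levels of shadowing: global 23, outer 83, mid 132.
Step 2: inner() finds value = 132 in enclosing mid() scope.
Step 3: result = 132

The answer is 132.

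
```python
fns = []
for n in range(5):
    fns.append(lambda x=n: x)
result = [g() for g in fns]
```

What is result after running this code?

Step 1: Default arg x=n captures n at each iteration.
Step 2: Each lambda has its own default: 0, 1, ..., 4.
Step 3: result = [0, 1, 2, 3, 4]

The answer is [0, 1, 2, 3, 4].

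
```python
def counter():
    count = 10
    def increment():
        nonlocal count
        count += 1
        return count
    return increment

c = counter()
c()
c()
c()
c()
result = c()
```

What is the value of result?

Step 1: counter() creates closure with count = 10.
Step 2: Each c() call increments count via nonlocal. After 5 calls: 10 + 5 = 15.
Step 3: result = 15

The answer is 15.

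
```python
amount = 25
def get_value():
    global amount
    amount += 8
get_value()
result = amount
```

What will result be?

Step 1: amount = 25 globally.
Step 2: get_value() modifies global amount: amount += 8 = 33.
Step 3: result = 33

The answer is 33.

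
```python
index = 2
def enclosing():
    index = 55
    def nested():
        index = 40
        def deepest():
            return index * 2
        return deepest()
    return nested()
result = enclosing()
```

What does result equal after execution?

Step 1: deepest() looks up index through LEGB: not local, finds index = 40 in enclosing nested().
Step 2: Returns 40 * 2 = 80.
Step 3: result = 80

The answer is 80.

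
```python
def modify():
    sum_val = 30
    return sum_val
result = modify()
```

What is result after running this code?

Step 1: modify() defines sum_val = 30 in its local scope.
Step 2: return sum_val finds the local variable sum_val = 30.
Step 3: result = 30

The answer is 30.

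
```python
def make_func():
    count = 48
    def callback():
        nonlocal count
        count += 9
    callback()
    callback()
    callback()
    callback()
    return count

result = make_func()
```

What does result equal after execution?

Step 1: count starts at 48.
Step 2: callback() is called 4 times, each adding 9.
Step 3: count = 48 + 9 * 4 = 84

The answer is 84.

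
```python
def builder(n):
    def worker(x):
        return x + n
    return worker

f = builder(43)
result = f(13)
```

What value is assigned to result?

Step 1: builder(43) creates a closure that captures n = 43.
Step 2: f(13) calls the closure with x = 13, returning 13 + 43 = 56.
Step 3: result = 56

The answer is 56.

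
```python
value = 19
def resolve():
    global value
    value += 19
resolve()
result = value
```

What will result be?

Step 1: value = 19 globally.
Step 2: resolve() modifies global value: value += 19 = 38.
Step 3: result = 38

The answer is 38.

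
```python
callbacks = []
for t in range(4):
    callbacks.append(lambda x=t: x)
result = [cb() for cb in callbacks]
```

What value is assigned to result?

Step 1: Default arg x=t captures t at each iteration.
Step 2: Each lambda has its own default: 0, 1, ..., 3.
Step 3: result = [0, 1, 2, 3]

The answer is [0, 1, 2, 3].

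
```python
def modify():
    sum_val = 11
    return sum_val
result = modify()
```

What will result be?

Step 1: modify() defines sum_val = 11 in its local scope.
Step 2: return sum_val finds the local variable sum_val = 11.
Step 3: result = 11

The answer is 11.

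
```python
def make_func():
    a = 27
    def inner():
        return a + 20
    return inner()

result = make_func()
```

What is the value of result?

Step 1: make_func() defines a = 27.
Step 2: inner() reads a = 27 from enclosing scope, returns 27 + 20 = 47.
Step 3: result = 47

The answer is 47.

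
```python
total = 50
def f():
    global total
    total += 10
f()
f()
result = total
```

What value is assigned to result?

Step 1: total = 50.
Step 2: First f(): total = 50 + 10 = 60.
Step 3: Second f(): total = 60 + 10 = 70. result = 70

The answer is 70.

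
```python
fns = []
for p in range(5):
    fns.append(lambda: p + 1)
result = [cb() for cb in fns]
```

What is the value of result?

Step 1: All lambdas capture p by reference. After the loop, p = 4.
Step 2: Each call returns 4 + 1 = 5.
Step 3: result = [5, 5, 5, 5, 5]

The answer is [5, 5, 5, 5, 5].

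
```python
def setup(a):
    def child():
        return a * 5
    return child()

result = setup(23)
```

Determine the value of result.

Step 1: setup(23) binds parameter a = 23.
Step 2: child() accesses a = 23 from enclosing scope.
Step 3: result = 23 * 5 = 115

The answer is 115.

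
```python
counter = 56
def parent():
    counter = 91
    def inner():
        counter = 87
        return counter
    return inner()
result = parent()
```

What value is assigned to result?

Step 1: Three scopes define counter: global (56), parent (91), inner (87).
Step 2: inner() has its own local counter = 87, which shadows both enclosing and global.
Step 3: result = 87 (local wins in LEGB)

The answer is 87.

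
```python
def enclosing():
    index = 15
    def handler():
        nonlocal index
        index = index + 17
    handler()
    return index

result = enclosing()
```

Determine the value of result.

Step 1: enclosing() sets index = 15.
Step 2: handler() uses nonlocal to modify index in enclosing's scope: index = 15 + 17 = 32.
Step 3: enclosing() returns the modified index = 32

The answer is 32.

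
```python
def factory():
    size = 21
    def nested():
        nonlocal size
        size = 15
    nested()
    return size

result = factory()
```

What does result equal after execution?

Step 1: factory() sets size = 21.
Step 2: nested() uses nonlocal to reassign size = 15.
Step 3: result = 15

The answer is 15.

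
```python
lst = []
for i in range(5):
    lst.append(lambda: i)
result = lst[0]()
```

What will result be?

Step 1: The loop creates 5 lambdas, all referencing the same variable i.
Step 2: After the loop, i = 4 (final value).
Step 3: lst[0]() looks up i at call time and finds 4. This is the late binding gotcha. result = 4

The answer is 4.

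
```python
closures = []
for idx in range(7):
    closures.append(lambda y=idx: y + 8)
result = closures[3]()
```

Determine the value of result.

Step 1: Default argument y=idx captures idx's value at definition time.
Step 2: closures[3] was defined when idx = 3, so y defaults to 3.
Step 3: result = 3 + 8 = 11 (default arg fixes the late binding issue)

The answer is 11.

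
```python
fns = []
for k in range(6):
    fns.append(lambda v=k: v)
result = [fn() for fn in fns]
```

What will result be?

Step 1: Default arg v=k captures k at each iteration.
Step 2: Each lambda has its own default: 0, 1, ..., 5.
Step 3: result = [0, 1, 2, 3, 4, 5]

The answer is [0, 1, 2, 3, 4, 5].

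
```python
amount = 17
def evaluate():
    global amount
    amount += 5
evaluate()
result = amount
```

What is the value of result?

Step 1: amount = 17 globally.
Step 2: evaluate() modifies global amount: amount += 5 = 22.
Step 3: result = 22

The answer is 22.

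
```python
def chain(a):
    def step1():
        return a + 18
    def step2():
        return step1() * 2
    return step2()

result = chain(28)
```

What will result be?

Step 1: chain(28) captures a = 28.
Step 2: step2() calls step1() which returns 28 + 18 = 46.
Step 3: step2() returns 46 * 2 = 92

The answer is 92.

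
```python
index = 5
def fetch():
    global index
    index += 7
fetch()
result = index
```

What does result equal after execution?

Step 1: index = 5 globally.
Step 2: fetch() modifies global index: index += 7 = 12.
Step 3: result = 12

The answer is 12.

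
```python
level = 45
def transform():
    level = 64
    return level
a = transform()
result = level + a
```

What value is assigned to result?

Step 1: Global level = 45. transform() returns local level = 64.
Step 2: a = 64. Global level still = 45.
Step 3: result = 45 + 64 = 109

The answer is 109.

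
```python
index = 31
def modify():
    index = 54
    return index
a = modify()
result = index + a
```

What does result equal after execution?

Step 1: Global index = 31. modify() returns local index = 54.
Step 2: a = 54. Global index still = 31.
Step 3: result = 31 + 54 = 85

The answer is 85.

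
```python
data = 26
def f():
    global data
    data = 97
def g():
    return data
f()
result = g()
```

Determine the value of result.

Step 1: data = 26.
Step 2: f() sets global data = 97.
Step 3: g() reads global data = 97. result = 97

The answer is 97.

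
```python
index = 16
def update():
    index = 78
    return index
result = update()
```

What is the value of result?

Step 1: Global index = 16.
Step 2: update() creates local index = 78, shadowing the global.
Step 3: Returns local index = 78. result = 78

The answer is 78.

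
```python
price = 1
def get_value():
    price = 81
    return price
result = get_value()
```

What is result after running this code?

Step 1: Global price = 1.
Step 2: get_value() creates local price = 81, shadowing the global.
Step 3: Returns local price = 81. result = 81

The answer is 81.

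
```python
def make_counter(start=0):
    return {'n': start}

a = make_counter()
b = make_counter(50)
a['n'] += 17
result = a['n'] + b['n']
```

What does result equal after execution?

Step 1: make_counter() returns a new dict each call (immutable default 0).
Step 2: a = {'n': 0}, b = {'n': 50}.
Step 3: a['n'] += 17 = 17. result = 17 + 50 = 67

The answer is 67.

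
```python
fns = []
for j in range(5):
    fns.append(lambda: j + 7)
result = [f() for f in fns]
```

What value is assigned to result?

Step 1: All lambdas capture j by reference. After the loop, j = 4.
Step 2: Each call returns 4 + 7 = 11.
Step 3: result = [11, 11, 11, 11, 11]

The answer is [11, 11, 11, 11, 11].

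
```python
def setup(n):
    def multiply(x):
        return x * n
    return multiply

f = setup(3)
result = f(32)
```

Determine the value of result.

Step 1: setup(3) returns multiply closure with n = 3.
Step 2: f(32) computes 32 * 3 = 96.
Step 3: result = 96

The answer is 96.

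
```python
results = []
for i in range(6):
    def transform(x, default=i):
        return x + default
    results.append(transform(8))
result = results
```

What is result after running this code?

Step 1: Default argument default=i is evaluated at function definition time.
Step 2: Each iteration creates transform with default = current i value.
Step 3: transform(8) returns 8 + default. results = [8, 9, 10, 11, 12, 13]

The answer is [8, 9, 10, 11, 12, 13].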